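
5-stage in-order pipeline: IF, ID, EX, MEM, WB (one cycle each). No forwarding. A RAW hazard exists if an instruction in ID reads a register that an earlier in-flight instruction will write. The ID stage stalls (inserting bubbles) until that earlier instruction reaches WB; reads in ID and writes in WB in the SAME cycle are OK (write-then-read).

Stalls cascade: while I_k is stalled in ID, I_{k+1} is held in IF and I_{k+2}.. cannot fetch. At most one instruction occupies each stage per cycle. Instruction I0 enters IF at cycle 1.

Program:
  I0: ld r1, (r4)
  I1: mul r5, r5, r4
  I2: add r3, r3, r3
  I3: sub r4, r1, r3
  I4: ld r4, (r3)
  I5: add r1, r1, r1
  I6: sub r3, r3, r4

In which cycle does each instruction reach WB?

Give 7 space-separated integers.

Answer: 5 6 7 10 11 12 14

Derivation:
I0 ld r1 <- r4: IF@1 ID@2 stall=0 (-) EX@3 MEM@4 WB@5
I1 mul r5 <- r5,r4: IF@2 ID@3 stall=0 (-) EX@4 MEM@5 WB@6
I2 add r3 <- r3,r3: IF@3 ID@4 stall=0 (-) EX@5 MEM@6 WB@7
I3 sub r4 <- r1,r3: IF@4 ID@5 stall=2 (RAW on I2.r3 (WB@7)) EX@8 MEM@9 WB@10
I4 ld r4 <- r3: IF@5 ID@8 stall=0 (-) EX@9 MEM@10 WB@11
I5 add r1 <- r1,r1: IF@8 ID@9 stall=0 (-) EX@10 MEM@11 WB@12
I6 sub r3 <- r3,r4: IF@9 ID@10 stall=1 (RAW on I4.r4 (WB@11)) EX@12 MEM@13 WB@14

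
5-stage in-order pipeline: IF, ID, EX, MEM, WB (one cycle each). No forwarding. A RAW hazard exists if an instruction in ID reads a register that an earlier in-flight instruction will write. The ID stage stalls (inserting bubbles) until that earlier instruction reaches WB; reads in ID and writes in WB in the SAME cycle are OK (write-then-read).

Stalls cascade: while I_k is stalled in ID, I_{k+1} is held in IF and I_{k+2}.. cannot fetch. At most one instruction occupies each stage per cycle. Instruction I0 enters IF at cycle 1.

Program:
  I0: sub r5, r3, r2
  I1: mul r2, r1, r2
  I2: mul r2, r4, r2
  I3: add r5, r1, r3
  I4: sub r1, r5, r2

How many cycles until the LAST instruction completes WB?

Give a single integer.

I0 sub r5 <- r3,r2: IF@1 ID@2 stall=0 (-) EX@3 MEM@4 WB@5
I1 mul r2 <- r1,r2: IF@2 ID@3 stall=0 (-) EX@4 MEM@5 WB@6
I2 mul r2 <- r4,r2: IF@3 ID@4 stall=2 (RAW on I1.r2 (WB@6)) EX@7 MEM@8 WB@9
I3 add r5 <- r1,r3: IF@4 ID@7 stall=0 (-) EX@8 MEM@9 WB@10
I4 sub r1 <- r5,r2: IF@7 ID@8 stall=2 (RAW on I3.r5 (WB@10)) EX@11 MEM@12 WB@13

Answer: 13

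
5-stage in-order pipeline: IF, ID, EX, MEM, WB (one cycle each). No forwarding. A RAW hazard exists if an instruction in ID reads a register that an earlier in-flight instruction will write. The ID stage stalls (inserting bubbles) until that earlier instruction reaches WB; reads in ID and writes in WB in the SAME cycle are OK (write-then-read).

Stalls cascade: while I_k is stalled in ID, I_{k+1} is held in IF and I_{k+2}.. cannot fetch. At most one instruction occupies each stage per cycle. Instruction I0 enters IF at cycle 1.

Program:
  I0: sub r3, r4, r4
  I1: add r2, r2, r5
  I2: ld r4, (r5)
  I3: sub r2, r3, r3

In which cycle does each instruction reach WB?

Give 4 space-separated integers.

I0 sub r3 <- r4,r4: IF@1 ID@2 stall=0 (-) EX@3 MEM@4 WB@5
I1 add r2 <- r2,r5: IF@2 ID@3 stall=0 (-) EX@4 MEM@5 WB@6
I2 ld r4 <- r5: IF@3 ID@4 stall=0 (-) EX@5 MEM@6 WB@7
I3 sub r2 <- r3,r3: IF@4 ID@5 stall=0 (-) EX@6 MEM@7 WB@8

Answer: 5 6 7 8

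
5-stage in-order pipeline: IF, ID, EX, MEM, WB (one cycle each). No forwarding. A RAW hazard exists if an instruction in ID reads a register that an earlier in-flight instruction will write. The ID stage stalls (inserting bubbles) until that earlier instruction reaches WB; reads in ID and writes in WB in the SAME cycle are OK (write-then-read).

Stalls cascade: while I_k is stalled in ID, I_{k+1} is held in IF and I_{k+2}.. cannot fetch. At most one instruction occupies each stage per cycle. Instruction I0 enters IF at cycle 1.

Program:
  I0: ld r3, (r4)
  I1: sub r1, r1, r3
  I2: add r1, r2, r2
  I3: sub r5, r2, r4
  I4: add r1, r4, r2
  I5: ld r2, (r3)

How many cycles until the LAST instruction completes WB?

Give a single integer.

I0 ld r3 <- r4: IF@1 ID@2 stall=0 (-) EX@3 MEM@4 WB@5
I1 sub r1 <- r1,r3: IF@2 ID@3 stall=2 (RAW on I0.r3 (WB@5)) EX@6 MEM@7 WB@8
I2 add r1 <- r2,r2: IF@3 ID@6 stall=0 (-) EX@7 MEM@8 WB@9
I3 sub r5 <- r2,r4: IF@6 ID@7 stall=0 (-) EX@8 MEM@9 WB@10
I4 add r1 <- r4,r2: IF@7 ID@8 stall=0 (-) EX@9 MEM@10 WB@11
I5 ld r2 <- r3: IF@8 ID@9 stall=0 (-) EX@10 MEM@11 WB@12

Answer: 12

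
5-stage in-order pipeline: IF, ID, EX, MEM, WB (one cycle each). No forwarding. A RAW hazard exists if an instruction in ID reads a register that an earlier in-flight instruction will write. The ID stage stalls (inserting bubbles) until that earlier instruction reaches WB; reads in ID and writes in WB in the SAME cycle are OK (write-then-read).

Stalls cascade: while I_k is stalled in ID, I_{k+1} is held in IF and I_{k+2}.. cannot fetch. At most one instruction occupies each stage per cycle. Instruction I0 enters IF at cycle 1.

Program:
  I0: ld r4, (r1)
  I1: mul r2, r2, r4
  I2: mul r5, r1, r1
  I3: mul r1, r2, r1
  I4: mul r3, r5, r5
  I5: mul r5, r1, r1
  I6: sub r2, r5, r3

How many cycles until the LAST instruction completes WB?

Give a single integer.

Answer: 17

Derivation:
I0 ld r4 <- r1: IF@1 ID@2 stall=0 (-) EX@3 MEM@4 WB@5
I1 mul r2 <- r2,r4: IF@2 ID@3 stall=2 (RAW on I0.r4 (WB@5)) EX@6 MEM@7 WB@8
I2 mul r5 <- r1,r1: IF@3 ID@6 stall=0 (-) EX@7 MEM@8 WB@9
I3 mul r1 <- r2,r1: IF@6 ID@7 stall=1 (RAW on I1.r2 (WB@8)) EX@9 MEM@10 WB@11
I4 mul r3 <- r5,r5: IF@7 ID@9 stall=0 (-) EX@10 MEM@11 WB@12
I5 mul r5 <- r1,r1: IF@9 ID@10 stall=1 (RAW on I3.r1 (WB@11)) EX@12 MEM@13 WB@14
I6 sub r2 <- r5,r3: IF@10 ID@12 stall=2 (RAW on I5.r5 (WB@14)) EX@15 MEM@16 WB@17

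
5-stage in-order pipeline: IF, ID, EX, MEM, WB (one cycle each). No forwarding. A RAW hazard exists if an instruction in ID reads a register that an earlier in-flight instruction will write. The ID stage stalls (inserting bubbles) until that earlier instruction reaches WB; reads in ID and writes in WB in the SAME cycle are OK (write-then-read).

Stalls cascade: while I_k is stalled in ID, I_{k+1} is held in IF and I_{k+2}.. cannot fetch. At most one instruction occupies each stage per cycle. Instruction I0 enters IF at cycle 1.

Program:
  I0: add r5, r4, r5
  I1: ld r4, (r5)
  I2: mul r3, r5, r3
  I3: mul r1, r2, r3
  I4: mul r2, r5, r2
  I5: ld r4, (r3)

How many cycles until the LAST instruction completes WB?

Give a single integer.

I0 add r5 <- r4,r5: IF@1 ID@2 stall=0 (-) EX@3 MEM@4 WB@5
I1 ld r4 <- r5: IF@2 ID@3 stall=2 (RAW on I0.r5 (WB@5)) EX@6 MEM@7 WB@8
I2 mul r3 <- r5,r3: IF@3 ID@6 stall=0 (-) EX@7 MEM@8 WB@9
I3 mul r1 <- r2,r3: IF@6 ID@7 stall=2 (RAW on I2.r3 (WB@9)) EX@10 MEM@11 WB@12
I4 mul r2 <- r5,r2: IF@7 ID@10 stall=0 (-) EX@11 MEM@12 WB@13
I5 ld r4 <- r3: IF@10 ID@11 stall=0 (-) EX@12 MEM@13 WB@14

Answer: 14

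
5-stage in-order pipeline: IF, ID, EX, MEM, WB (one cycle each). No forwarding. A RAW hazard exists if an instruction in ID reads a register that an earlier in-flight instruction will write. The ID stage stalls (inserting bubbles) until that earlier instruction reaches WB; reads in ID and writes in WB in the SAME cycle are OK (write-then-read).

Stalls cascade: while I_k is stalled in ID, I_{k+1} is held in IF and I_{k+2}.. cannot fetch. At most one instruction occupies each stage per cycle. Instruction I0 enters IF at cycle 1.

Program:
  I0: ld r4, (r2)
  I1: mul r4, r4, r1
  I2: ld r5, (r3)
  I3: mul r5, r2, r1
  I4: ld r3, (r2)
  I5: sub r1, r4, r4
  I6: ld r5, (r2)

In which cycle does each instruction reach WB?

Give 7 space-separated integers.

Answer: 5 8 9 10 11 12 13

Derivation:
I0 ld r4 <- r2: IF@1 ID@2 stall=0 (-) EX@3 MEM@4 WB@5
I1 mul r4 <- r4,r1: IF@2 ID@3 stall=2 (RAW on I0.r4 (WB@5)) EX@6 MEM@7 WB@8
I2 ld r5 <- r3: IF@3 ID@6 stall=0 (-) EX@7 MEM@8 WB@9
I3 mul r5 <- r2,r1: IF@6 ID@7 stall=0 (-) EX@8 MEM@9 WB@10
I4 ld r3 <- r2: IF@7 ID@8 stall=0 (-) EX@9 MEM@10 WB@11
I5 sub r1 <- r4,r4: IF@8 ID@9 stall=0 (-) EX@10 MEM@11 WB@12
I6 ld r5 <- r2: IF@9 ID@10 stall=0 (-) EX@11 MEM@12 WB@13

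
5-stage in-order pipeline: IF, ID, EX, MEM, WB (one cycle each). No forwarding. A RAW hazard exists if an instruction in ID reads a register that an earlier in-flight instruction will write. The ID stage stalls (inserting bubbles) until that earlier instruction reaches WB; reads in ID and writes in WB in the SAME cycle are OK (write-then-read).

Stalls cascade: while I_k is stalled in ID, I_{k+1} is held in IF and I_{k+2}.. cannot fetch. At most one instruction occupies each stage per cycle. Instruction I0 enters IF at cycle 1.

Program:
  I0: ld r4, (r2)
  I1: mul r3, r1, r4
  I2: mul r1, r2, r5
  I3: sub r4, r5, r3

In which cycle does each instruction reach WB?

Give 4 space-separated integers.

I0 ld r4 <- r2: IF@1 ID@2 stall=0 (-) EX@3 MEM@4 WB@5
I1 mul r3 <- r1,r4: IF@2 ID@3 stall=2 (RAW on I0.r4 (WB@5)) EX@6 MEM@7 WB@8
I2 mul r1 <- r2,r5: IF@3 ID@6 stall=0 (-) EX@7 MEM@8 WB@9
I3 sub r4 <- r5,r3: IF@6 ID@7 stall=1 (RAW on I1.r3 (WB@8)) EX@9 MEM@10 WB@11

Answer: 5 8 9 11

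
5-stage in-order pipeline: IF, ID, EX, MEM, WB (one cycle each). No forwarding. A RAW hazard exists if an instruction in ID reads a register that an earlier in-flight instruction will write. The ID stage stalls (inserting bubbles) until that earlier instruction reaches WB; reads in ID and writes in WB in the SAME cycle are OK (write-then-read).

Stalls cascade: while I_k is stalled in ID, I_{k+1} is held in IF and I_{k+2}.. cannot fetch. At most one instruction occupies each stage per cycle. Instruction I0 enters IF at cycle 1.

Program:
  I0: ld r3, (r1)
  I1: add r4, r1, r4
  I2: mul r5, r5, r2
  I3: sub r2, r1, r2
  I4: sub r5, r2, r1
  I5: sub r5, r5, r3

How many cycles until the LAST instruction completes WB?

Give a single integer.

Answer: 14

Derivation:
I0 ld r3 <- r1: IF@1 ID@2 stall=0 (-) EX@3 MEM@4 WB@5
I1 add r4 <- r1,r4: IF@2 ID@3 stall=0 (-) EX@4 MEM@5 WB@6
I2 mul r5 <- r5,r2: IF@3 ID@4 stall=0 (-) EX@5 MEM@6 WB@7
I3 sub r2 <- r1,r2: IF@4 ID@5 stall=0 (-) EX@6 MEM@7 WB@8
I4 sub r5 <- r2,r1: IF@5 ID@6 stall=2 (RAW on I3.r2 (WB@8)) EX@9 MEM@10 WB@11
I5 sub r5 <- r5,r3: IF@6 ID@9 stall=2 (RAW on I4.r5 (WB@11)) EX@12 MEM@13 WB@14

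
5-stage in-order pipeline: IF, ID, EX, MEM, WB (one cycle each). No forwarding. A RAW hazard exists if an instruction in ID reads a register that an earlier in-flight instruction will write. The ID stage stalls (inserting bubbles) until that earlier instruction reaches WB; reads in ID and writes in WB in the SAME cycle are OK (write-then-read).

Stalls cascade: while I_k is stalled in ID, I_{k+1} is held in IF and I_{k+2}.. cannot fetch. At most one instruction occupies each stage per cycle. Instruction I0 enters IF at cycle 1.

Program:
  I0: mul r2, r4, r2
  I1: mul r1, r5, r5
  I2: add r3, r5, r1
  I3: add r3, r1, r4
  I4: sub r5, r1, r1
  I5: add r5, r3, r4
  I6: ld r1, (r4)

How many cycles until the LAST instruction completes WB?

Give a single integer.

Answer: 14

Derivation:
I0 mul r2 <- r4,r2: IF@1 ID@2 stall=0 (-) EX@3 MEM@4 WB@5
I1 mul r1 <- r5,r5: IF@2 ID@3 stall=0 (-) EX@4 MEM@5 WB@6
I2 add r3 <- r5,r1: IF@3 ID@4 stall=2 (RAW on I1.r1 (WB@6)) EX@7 MEM@8 WB@9
I3 add r3 <- r1,r4: IF@4 ID@7 stall=0 (-) EX@8 MEM@9 WB@10
I4 sub r5 <- r1,r1: IF@7 ID@8 stall=0 (-) EX@9 MEM@10 WB@11
I5 add r5 <- r3,r4: IF@8 ID@9 stall=1 (RAW on I3.r3 (WB@10)) EX@11 MEM@12 WB@13
I6 ld r1 <- r4: IF@9 ID@11 stall=0 (-) EX@12 MEM@13 WB@14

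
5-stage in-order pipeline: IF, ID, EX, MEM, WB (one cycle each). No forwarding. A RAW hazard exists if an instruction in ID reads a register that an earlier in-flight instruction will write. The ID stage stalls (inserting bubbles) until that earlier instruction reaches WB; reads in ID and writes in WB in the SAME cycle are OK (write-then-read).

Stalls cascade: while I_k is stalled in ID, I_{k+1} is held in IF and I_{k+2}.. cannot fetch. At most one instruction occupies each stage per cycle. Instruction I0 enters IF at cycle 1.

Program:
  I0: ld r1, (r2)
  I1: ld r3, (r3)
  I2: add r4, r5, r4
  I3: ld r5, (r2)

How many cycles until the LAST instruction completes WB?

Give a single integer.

I0 ld r1 <- r2: IF@1 ID@2 stall=0 (-) EX@3 MEM@4 WB@5
I1 ld r3 <- r3: IF@2 ID@3 stall=0 (-) EX@4 MEM@5 WB@6
I2 add r4 <- r5,r4: IF@3 ID@4 stall=0 (-) EX@5 MEM@6 WB@7
I3 ld r5 <- r2: IF@4 ID@5 stall=0 (-) EX@6 MEM@7 WB@8

Answer: 8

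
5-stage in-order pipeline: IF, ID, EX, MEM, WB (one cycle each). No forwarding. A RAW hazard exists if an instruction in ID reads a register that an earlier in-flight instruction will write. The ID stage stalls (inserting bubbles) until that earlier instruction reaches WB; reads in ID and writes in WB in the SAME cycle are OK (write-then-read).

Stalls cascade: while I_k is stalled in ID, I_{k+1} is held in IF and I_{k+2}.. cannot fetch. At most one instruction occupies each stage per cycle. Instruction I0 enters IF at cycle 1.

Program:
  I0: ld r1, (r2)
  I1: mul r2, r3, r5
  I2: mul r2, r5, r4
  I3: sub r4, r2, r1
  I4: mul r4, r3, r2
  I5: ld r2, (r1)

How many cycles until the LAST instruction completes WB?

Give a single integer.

Answer: 12

Derivation:
I0 ld r1 <- r2: IF@1 ID@2 stall=0 (-) EX@3 MEM@4 WB@5
I1 mul r2 <- r3,r5: IF@2 ID@3 stall=0 (-) EX@4 MEM@5 WB@6
I2 mul r2 <- r5,r4: IF@3 ID@4 stall=0 (-) EX@5 MEM@6 WB@7
I3 sub r4 <- r2,r1: IF@4 ID@5 stall=2 (RAW on I2.r2 (WB@7)) EX@8 MEM@9 WB@10
I4 mul r4 <- r3,r2: IF@5 ID@8 stall=0 (-) EX@9 MEM@10 WB@11
I5 ld r2 <- r1: IF@8 ID@9 stall=0 (-) EX@10 MEM@11 WB@12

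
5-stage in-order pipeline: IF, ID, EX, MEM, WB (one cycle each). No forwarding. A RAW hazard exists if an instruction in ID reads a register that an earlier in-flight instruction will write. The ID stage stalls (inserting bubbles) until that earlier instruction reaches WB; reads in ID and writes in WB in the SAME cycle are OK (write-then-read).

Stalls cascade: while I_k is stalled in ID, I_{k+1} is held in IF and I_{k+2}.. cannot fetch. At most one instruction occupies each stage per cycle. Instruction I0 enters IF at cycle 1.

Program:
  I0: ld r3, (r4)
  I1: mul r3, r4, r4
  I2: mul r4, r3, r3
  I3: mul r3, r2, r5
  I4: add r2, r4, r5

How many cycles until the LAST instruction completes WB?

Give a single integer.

I0 ld r3 <- r4: IF@1 ID@2 stall=0 (-) EX@3 MEM@4 WB@5
I1 mul r3 <- r4,r4: IF@2 ID@3 stall=0 (-) EX@4 MEM@5 WB@6
I2 mul r4 <- r3,r3: IF@3 ID@4 stall=2 (RAW on I1.r3 (WB@6)) EX@7 MEM@8 WB@9
I3 mul r3 <- r2,r5: IF@4 ID@7 stall=0 (-) EX@8 MEM@9 WB@10
I4 add r2 <- r4,r5: IF@7 ID@8 stall=1 (RAW on I2.r4 (WB@9)) EX@10 MEM@11 WB@12

Answer: 12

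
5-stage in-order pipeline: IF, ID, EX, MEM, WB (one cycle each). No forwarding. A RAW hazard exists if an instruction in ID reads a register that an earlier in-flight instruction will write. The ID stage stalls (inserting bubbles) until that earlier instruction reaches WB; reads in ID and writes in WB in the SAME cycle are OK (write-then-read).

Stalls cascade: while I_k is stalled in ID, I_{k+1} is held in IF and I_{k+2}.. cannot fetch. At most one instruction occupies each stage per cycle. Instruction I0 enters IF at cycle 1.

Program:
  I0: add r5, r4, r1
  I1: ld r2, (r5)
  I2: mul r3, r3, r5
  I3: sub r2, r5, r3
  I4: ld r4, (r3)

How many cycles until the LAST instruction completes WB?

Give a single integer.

Answer: 13

Derivation:
I0 add r5 <- r4,r1: IF@1 ID@2 stall=0 (-) EX@3 MEM@4 WB@5
I1 ld r2 <- r5: IF@2 ID@3 stall=2 (RAW on I0.r5 (WB@5)) EX@6 MEM@7 WB@8
I2 mul r3 <- r3,r5: IF@3 ID@6 stall=0 (-) EX@7 MEM@8 WB@9
I3 sub r2 <- r5,r3: IF@6 ID@7 stall=2 (RAW on I2.r3 (WB@9)) EX@10 MEM@11 WB@12
I4 ld r4 <- r3: IF@7 ID@10 stall=0 (-) EX@11 MEM@12 WB@13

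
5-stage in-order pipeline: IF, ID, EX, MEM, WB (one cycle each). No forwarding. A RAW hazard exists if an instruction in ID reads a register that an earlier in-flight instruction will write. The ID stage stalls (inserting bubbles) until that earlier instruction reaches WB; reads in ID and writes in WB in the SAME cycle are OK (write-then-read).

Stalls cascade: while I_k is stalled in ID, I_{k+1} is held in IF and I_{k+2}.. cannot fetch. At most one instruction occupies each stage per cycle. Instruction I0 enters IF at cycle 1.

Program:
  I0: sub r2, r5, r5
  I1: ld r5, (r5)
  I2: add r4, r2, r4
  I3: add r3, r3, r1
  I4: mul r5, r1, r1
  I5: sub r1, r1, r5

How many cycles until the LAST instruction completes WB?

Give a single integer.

I0 sub r2 <- r5,r5: IF@1 ID@2 stall=0 (-) EX@3 MEM@4 WB@5
I1 ld r5 <- r5: IF@2 ID@3 stall=0 (-) EX@4 MEM@5 WB@6
I2 add r4 <- r2,r4: IF@3 ID@4 stall=1 (RAW on I0.r2 (WB@5)) EX@6 MEM@7 WB@8
I3 add r3 <- r3,r1: IF@4 ID@6 stall=0 (-) EX@7 MEM@8 WB@9
I4 mul r5 <- r1,r1: IF@6 ID@7 stall=0 (-) EX@8 MEM@9 WB@10
I5 sub r1 <- r1,r5: IF@7 ID@8 stall=2 (RAW on I4.r5 (WB@10)) EX@11 MEM@12 WB@13

Answer: 13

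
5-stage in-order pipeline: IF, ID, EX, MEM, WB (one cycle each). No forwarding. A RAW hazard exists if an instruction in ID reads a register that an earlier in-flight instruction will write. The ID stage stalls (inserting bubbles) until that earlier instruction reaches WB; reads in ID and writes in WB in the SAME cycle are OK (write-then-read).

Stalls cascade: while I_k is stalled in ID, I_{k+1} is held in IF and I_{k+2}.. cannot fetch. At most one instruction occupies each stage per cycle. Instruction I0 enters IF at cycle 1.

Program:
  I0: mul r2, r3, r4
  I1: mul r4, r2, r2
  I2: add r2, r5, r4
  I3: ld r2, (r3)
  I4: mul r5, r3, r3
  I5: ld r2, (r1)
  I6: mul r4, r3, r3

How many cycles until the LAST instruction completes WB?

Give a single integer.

Answer: 15

Derivation:
I0 mul r2 <- r3,r4: IF@1 ID@2 stall=0 (-) EX@3 MEM@4 WB@5
I1 mul r4 <- r2,r2: IF@2 ID@3 stall=2 (RAW on I0.r2 (WB@5)) EX@6 MEM@7 WB@8
I2 add r2 <- r5,r4: IF@3 ID@6 stall=2 (RAW on I1.r4 (WB@8)) EX@9 MEM@10 WB@11
I3 ld r2 <- r3: IF@6 ID@9 stall=0 (-) EX@10 MEM@11 WB@12
I4 mul r5 <- r3,r3: IF@9 ID@10 stall=0 (-) EX@11 MEM@12 WB@13
I5 ld r2 <- r1: IF@10 ID@11 stall=0 (-) EX@12 MEM@13 WB@14
I6 mul r4 <- r3,r3: IF@11 ID@12 stall=0 (-) EX@13 MEM@14 WB@15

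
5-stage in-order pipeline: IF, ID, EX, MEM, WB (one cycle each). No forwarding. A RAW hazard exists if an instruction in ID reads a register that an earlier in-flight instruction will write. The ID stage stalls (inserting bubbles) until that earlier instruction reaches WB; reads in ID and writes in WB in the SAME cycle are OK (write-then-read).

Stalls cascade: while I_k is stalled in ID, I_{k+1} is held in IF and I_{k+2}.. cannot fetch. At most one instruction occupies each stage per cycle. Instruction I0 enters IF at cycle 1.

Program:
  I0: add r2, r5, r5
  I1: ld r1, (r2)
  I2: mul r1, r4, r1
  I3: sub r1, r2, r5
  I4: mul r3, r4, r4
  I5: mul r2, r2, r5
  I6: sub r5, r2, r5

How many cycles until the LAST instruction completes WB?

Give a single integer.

I0 add r2 <- r5,r5: IF@1 ID@2 stall=0 (-) EX@3 MEM@4 WB@5
I1 ld r1 <- r2: IF@2 ID@3 stall=2 (RAW on I0.r2 (WB@5)) EX@6 MEM@7 WB@8
I2 mul r1 <- r4,r1: IF@3 ID@6 stall=2 (RAW on I1.r1 (WB@8)) EX@9 MEM@10 WB@11
I3 sub r1 <- r2,r5: IF@6 ID@9 stall=0 (-) EX@10 MEM@11 WB@12
I4 mul r3 <- r4,r4: IF@9 ID@10 stall=0 (-) EX@11 MEM@12 WB@13
I5 mul r2 <- r2,r5: IF@10 ID@11 stall=0 (-) EX@12 MEM@13 WB@14
I6 sub r5 <- r2,r5: IF@11 ID@12 stall=2 (RAW on I5.r2 (WB@14)) EX@15 MEM@16 WB@17

Answer: 17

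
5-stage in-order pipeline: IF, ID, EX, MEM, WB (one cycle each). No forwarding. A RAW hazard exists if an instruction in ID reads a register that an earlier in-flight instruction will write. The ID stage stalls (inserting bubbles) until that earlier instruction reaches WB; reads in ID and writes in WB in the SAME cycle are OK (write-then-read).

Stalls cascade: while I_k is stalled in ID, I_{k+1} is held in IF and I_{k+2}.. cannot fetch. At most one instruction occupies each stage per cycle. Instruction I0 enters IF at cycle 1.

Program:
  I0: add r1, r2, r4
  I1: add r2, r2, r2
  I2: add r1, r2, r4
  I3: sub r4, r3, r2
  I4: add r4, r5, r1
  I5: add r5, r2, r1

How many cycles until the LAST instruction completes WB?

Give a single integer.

Answer: 13

Derivation:
I0 add r1 <- r2,r4: IF@1 ID@2 stall=0 (-) EX@3 MEM@4 WB@5
I1 add r2 <- r2,r2: IF@2 ID@3 stall=0 (-) EX@4 MEM@5 WB@6
I2 add r1 <- r2,r4: IF@3 ID@4 stall=2 (RAW on I1.r2 (WB@6)) EX@7 MEM@8 WB@9
I3 sub r4 <- r3,r2: IF@4 ID@7 stall=0 (-) EX@8 MEM@9 WB@10
I4 add r4 <- r5,r1: IF@7 ID@8 stall=1 (RAW on I2.r1 (WB@9)) EX@10 MEM@11 WB@12
I5 add r5 <- r2,r1: IF@8 ID@10 stall=0 (-) EX@11 MEM@12 WB@13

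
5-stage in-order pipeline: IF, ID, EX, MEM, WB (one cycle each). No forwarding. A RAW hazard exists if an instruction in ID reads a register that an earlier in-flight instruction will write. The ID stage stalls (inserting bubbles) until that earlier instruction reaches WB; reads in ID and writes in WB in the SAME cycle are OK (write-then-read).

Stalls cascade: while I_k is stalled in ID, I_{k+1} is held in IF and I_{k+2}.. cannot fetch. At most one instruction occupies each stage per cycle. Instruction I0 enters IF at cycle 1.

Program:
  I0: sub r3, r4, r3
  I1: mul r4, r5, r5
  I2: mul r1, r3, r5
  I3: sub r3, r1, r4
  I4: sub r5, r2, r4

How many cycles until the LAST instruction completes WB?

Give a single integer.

Answer: 12

Derivation:
I0 sub r3 <- r4,r3: IF@1 ID@2 stall=0 (-) EX@3 MEM@4 WB@5
I1 mul r4 <- r5,r5: IF@2 ID@3 stall=0 (-) EX@4 MEM@5 WB@6
I2 mul r1 <- r3,r5: IF@3 ID@4 stall=1 (RAW on I0.r3 (WB@5)) EX@6 MEM@7 WB@8
I3 sub r3 <- r1,r4: IF@4 ID@6 stall=2 (RAW on I2.r1 (WB@8)) EX@9 MEM@10 WB@11
I4 sub r5 <- r2,r4: IF@6 ID@9 stall=0 (-) EX@10 MEM@11 WB@12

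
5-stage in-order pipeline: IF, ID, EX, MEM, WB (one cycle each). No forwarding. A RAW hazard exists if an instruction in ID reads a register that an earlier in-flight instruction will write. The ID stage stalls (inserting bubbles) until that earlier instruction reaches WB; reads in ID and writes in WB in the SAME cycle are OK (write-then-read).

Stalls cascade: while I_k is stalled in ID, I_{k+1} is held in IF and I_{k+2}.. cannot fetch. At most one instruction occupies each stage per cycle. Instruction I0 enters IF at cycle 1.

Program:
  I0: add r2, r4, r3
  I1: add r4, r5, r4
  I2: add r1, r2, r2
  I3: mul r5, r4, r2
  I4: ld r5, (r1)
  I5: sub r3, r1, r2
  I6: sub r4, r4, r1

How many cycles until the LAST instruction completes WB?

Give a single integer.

I0 add r2 <- r4,r3: IF@1 ID@2 stall=0 (-) EX@3 MEM@4 WB@5
I1 add r4 <- r5,r4: IF@2 ID@3 stall=0 (-) EX@4 MEM@5 WB@6
I2 add r1 <- r2,r2: IF@3 ID@4 stall=1 (RAW on I0.r2 (WB@5)) EX@6 MEM@7 WB@8
I3 mul r5 <- r4,r2: IF@4 ID@6 stall=0 (-) EX@7 MEM@8 WB@9
I4 ld r5 <- r1: IF@6 ID@7 stall=1 (RAW on I2.r1 (WB@8)) EX@9 MEM@10 WB@11
I5 sub r3 <- r1,r2: IF@7 ID@9 stall=0 (-) EX@10 MEM@11 WB@12
I6 sub r4 <- r4,r1: IF@9 ID@10 stall=0 (-) EX@11 MEM@12 WB@13

Answer: 13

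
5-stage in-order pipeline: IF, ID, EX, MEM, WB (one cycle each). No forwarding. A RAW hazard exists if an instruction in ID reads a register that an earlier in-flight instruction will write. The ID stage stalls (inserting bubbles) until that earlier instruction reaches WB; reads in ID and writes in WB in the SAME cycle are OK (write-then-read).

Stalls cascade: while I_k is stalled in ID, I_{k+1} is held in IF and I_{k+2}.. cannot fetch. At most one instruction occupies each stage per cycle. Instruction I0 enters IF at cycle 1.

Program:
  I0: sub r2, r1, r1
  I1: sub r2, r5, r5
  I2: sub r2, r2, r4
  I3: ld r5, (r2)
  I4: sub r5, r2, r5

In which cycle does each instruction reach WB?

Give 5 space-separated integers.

I0 sub r2 <- r1,r1: IF@1 ID@2 stall=0 (-) EX@3 MEM@4 WB@5
I1 sub r2 <- r5,r5: IF@2 ID@3 stall=0 (-) EX@4 MEM@5 WB@6
I2 sub r2 <- r2,r4: IF@3 ID@4 stall=2 (RAW on I1.r2 (WB@6)) EX@7 MEM@8 WB@9
I3 ld r5 <- r2: IF@4 ID@7 stall=2 (RAW on I2.r2 (WB@9)) EX@10 MEM@11 WB@12
I4 sub r5 <- r2,r5: IF@7 ID@10 stall=2 (RAW on I3.r5 (WB@12)) EX@13 MEM@14 WB@15

Answer: 5 6 9 12 15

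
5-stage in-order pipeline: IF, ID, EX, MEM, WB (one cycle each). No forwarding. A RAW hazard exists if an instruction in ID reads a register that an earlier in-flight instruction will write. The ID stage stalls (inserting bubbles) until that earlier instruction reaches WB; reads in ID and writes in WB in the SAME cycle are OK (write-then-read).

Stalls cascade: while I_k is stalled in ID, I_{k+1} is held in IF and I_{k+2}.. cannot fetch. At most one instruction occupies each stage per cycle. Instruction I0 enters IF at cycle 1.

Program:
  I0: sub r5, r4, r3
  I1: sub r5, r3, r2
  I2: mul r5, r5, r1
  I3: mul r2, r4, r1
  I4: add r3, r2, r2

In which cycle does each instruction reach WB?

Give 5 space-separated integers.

I0 sub r5 <- r4,r3: IF@1 ID@2 stall=0 (-) EX@3 MEM@4 WB@5
I1 sub r5 <- r3,r2: IF@2 ID@3 stall=0 (-) EX@4 MEM@5 WB@6
I2 mul r5 <- r5,r1: IF@3 ID@4 stall=2 (RAW on I1.r5 (WB@6)) EX@7 MEM@8 WB@9
I3 mul r2 <- r4,r1: IF@4 ID@7 stall=0 (-) EX@8 MEM@9 WB@10
I4 add r3 <- r2,r2: IF@7 ID@8 stall=2 (RAW on I3.r2 (WB@10)) EX@11 MEM@12 WB@13

Answer: 5 6 9 10 13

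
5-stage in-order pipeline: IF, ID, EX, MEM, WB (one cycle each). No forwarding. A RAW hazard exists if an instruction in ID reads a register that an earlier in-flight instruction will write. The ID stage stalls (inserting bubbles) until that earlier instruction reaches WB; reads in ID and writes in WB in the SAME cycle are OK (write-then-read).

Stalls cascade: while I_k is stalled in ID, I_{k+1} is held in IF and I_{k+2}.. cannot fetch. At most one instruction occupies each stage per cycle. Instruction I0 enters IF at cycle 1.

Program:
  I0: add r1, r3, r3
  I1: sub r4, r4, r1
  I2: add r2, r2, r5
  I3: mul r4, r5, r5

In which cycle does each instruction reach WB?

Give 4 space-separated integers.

Answer: 5 8 9 10

Derivation:
I0 add r1 <- r3,r3: IF@1 ID@2 stall=0 (-) EX@3 MEM@4 WB@5
I1 sub r4 <- r4,r1: IF@2 ID@3 stall=2 (RAW on I0.r1 (WB@5)) EX@6 MEM@7 WB@8
I2 add r2 <- r2,r5: IF@3 ID@6 stall=0 (-) EX@7 MEM@8 WB@9
I3 mul r4 <- r5,r5: IF@6 ID@7 stall=0 (-) EX@8 MEM@9 WB@10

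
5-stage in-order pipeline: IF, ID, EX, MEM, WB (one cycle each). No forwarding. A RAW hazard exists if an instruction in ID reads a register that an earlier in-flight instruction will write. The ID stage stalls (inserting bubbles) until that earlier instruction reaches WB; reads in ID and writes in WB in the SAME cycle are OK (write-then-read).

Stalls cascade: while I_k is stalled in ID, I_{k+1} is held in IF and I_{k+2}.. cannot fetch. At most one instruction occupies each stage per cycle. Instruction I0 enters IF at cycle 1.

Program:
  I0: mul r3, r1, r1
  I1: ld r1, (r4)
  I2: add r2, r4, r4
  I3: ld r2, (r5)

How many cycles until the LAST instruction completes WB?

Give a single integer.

Answer: 8

Derivation:
I0 mul r3 <- r1,r1: IF@1 ID@2 stall=0 (-) EX@3 MEM@4 WB@5
I1 ld r1 <- r4: IF@2 ID@3 stall=0 (-) EX@4 MEM@5 WB@6
I2 add r2 <- r4,r4: IF@3 ID@4 stall=0 (-) EX@5 MEM@6 WB@7
I3 ld r2 <- r5: IF@4 ID@5 stall=0 (-) EX@6 MEM@7 WB@8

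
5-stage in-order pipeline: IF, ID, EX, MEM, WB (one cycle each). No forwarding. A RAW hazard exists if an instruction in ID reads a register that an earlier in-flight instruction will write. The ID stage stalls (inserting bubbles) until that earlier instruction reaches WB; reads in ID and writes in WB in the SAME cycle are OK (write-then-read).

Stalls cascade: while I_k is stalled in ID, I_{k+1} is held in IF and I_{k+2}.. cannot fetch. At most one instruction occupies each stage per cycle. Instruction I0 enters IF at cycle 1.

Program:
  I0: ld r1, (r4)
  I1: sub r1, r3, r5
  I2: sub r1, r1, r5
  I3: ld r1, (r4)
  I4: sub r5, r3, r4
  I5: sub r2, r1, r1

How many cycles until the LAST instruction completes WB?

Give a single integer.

I0 ld r1 <- r4: IF@1 ID@2 stall=0 (-) EX@3 MEM@4 WB@5
I1 sub r1 <- r3,r5: IF@2 ID@3 stall=0 (-) EX@4 MEM@5 WB@6
I2 sub r1 <- r1,r5: IF@3 ID@4 stall=2 (RAW on I1.r1 (WB@6)) EX@7 MEM@8 WB@9
I3 ld r1 <- r4: IF@4 ID@7 stall=0 (-) EX@8 MEM@9 WB@10
I4 sub r5 <- r3,r4: IF@7 ID@8 stall=0 (-) EX@9 MEM@10 WB@11
I5 sub r2 <- r1,r1: IF@8 ID@9 stall=1 (RAW on I3.r1 (WB@10)) EX@11 MEM@12 WB@13

Answer: 13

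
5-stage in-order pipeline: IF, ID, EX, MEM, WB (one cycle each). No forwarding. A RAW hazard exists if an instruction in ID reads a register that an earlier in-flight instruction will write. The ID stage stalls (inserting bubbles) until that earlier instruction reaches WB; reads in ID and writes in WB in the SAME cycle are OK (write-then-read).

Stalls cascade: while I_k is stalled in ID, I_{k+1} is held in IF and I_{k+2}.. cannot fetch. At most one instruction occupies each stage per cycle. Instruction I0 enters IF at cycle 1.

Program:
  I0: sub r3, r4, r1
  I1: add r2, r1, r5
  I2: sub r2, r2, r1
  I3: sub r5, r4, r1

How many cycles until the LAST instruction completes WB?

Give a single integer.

I0 sub r3 <- r4,r1: IF@1 ID@2 stall=0 (-) EX@3 MEM@4 WB@5
I1 add r2 <- r1,r5: IF@2 ID@3 stall=0 (-) EX@4 MEM@5 WB@6
I2 sub r2 <- r2,r1: IF@3 ID@4 stall=2 (RAW on I1.r2 (WB@6)) EX@7 MEM@8 WB@9
I3 sub r5 <- r4,r1: IF@4 ID@7 stall=0 (-) EX@8 MEM@9 WB@10

Answer: 10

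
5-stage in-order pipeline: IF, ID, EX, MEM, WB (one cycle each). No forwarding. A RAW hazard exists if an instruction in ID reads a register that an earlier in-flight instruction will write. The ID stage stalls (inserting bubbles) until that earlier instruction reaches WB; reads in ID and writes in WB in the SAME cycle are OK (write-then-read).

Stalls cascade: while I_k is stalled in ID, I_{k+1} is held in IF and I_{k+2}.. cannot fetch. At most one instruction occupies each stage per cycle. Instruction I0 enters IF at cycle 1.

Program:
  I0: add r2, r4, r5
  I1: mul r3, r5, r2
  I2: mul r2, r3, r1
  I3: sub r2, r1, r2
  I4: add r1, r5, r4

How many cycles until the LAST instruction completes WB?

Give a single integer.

Answer: 15

Derivation:
I0 add r2 <- r4,r5: IF@1 ID@2 stall=0 (-) EX@3 MEM@4 WB@5
I1 mul r3 <- r5,r2: IF@2 ID@3 stall=2 (RAW on I0.r2 (WB@5)) EX@6 MEM@7 WB@8
I2 mul r2 <- r3,r1: IF@3 ID@6 stall=2 (RAW on I1.r3 (WB@8)) EX@9 MEM@10 WB@11
I3 sub r2 <- r1,r2: IF@6 ID@9 stall=2 (RAW on I2.r2 (WB@11)) EX@12 MEM@13 WB@14
I4 add r1 <- r5,r4: IF@9 ID@12 stall=0 (-) EX@13 MEM@14 WB@15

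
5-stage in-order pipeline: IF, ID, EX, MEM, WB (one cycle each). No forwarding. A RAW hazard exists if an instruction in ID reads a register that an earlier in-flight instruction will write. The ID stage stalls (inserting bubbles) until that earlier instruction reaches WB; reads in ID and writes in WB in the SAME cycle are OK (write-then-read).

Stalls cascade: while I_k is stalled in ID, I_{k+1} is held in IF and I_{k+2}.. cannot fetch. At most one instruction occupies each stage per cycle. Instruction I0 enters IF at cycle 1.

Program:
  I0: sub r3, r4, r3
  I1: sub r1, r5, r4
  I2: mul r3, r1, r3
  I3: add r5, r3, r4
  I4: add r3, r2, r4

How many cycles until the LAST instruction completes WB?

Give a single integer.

Answer: 13

Derivation:
I0 sub r3 <- r4,r3: IF@1 ID@2 stall=0 (-) EX@3 MEM@4 WB@5
I1 sub r1 <- r5,r4: IF@2 ID@3 stall=0 (-) EX@4 MEM@5 WB@6
I2 mul r3 <- r1,r3: IF@3 ID@4 stall=2 (RAW on I1.r1 (WB@6)) EX@7 MEM@8 WB@9
I3 add r5 <- r3,r4: IF@4 ID@7 stall=2 (RAW on I2.r3 (WB@9)) EX@10 MEM@11 WB@12
I4 add r3 <- r2,r4: IF@7 ID@10 stall=0 (-) EX@11 MEM@12 WB@13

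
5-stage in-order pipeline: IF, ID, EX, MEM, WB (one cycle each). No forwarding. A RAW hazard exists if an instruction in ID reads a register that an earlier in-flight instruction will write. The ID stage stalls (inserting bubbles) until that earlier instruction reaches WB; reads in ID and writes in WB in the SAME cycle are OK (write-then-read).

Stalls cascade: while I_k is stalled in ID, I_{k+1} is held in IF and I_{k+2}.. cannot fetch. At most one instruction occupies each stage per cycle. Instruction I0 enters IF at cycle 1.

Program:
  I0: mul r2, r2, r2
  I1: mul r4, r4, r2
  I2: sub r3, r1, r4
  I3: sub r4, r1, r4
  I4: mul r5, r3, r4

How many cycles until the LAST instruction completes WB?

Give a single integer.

I0 mul r2 <- r2,r2: IF@1 ID@2 stall=0 (-) EX@3 MEM@4 WB@5
I1 mul r4 <- r4,r2: IF@2 ID@3 stall=2 (RAW on I0.r2 (WB@5)) EX@6 MEM@7 WB@8
I2 sub r3 <- r1,r4: IF@3 ID@6 stall=2 (RAW on I1.r4 (WB@8)) EX@9 MEM@10 WB@11
I3 sub r4 <- r1,r4: IF@6 ID@9 stall=0 (-) EX@10 MEM@11 WB@12
I4 mul r5 <- r3,r4: IF@9 ID@10 stall=2 (RAW on I3.r4 (WB@12)) EX@13 MEM@14 WB@15

Answer: 15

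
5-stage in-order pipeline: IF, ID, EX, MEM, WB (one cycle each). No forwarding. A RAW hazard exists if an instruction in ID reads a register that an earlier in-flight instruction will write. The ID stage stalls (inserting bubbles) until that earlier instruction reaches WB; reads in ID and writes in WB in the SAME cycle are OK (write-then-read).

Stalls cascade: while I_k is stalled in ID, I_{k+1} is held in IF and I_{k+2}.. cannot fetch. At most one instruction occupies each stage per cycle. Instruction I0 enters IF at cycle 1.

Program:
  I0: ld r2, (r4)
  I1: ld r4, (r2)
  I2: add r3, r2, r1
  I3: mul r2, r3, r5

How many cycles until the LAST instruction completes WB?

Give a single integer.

I0 ld r2 <- r4: IF@1 ID@2 stall=0 (-) EX@3 MEM@4 WB@5
I1 ld r4 <- r2: IF@2 ID@3 stall=2 (RAW on I0.r2 (WB@5)) EX@6 MEM@7 WB@8
I2 add r3 <- r2,r1: IF@3 ID@6 stall=0 (-) EX@7 MEM@8 WB@9
I3 mul r2 <- r3,r5: IF@6 ID@7 stall=2 (RAW on I2.r3 (WB@9)) EX@10 MEM@11 WB@12

Answer: 12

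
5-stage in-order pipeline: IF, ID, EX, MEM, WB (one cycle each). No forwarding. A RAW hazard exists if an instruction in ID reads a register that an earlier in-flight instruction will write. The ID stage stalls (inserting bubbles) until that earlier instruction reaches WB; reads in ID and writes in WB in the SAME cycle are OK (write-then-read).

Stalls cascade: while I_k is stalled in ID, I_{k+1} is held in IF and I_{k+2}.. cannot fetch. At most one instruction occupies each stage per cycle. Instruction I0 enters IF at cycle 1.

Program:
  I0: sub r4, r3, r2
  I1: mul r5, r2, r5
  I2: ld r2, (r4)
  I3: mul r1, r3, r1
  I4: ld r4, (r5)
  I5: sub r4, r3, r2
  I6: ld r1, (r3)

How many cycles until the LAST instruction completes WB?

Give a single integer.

Answer: 12

Derivation:
I0 sub r4 <- r3,r2: IF@1 ID@2 stall=0 (-) EX@3 MEM@4 WB@5
I1 mul r5 <- r2,r5: IF@2 ID@3 stall=0 (-) EX@4 MEM@5 WB@6
I2 ld r2 <- r4: IF@3 ID@4 stall=1 (RAW on I0.r4 (WB@5)) EX@6 MEM@7 WB@8
I3 mul r1 <- r3,r1: IF@4 ID@6 stall=0 (-) EX@7 MEM@8 WB@9
I4 ld r4 <- r5: IF@6 ID@7 stall=0 (-) EX@8 MEM@9 WB@10
I5 sub r4 <- r3,r2: IF@7 ID@8 stall=0 (-) EX@9 MEM@10 WB@11
I6 ld r1 <- r3: IF@8 ID@9 stall=0 (-) EX@10 MEM@11 WB@12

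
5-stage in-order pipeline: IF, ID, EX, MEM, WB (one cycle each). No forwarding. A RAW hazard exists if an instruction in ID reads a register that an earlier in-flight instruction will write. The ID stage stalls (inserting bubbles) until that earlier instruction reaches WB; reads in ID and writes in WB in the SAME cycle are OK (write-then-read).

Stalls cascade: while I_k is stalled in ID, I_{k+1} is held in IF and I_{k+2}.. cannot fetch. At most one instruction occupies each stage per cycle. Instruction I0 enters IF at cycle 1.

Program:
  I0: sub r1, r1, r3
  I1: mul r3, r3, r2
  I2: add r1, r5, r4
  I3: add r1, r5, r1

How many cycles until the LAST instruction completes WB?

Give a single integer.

Answer: 10

Derivation:
I0 sub r1 <- r1,r3: IF@1 ID@2 stall=0 (-) EX@3 MEM@4 WB@5
I1 mul r3 <- r3,r2: IF@2 ID@3 stall=0 (-) EX@4 MEM@5 WB@6
I2 add r1 <- r5,r4: IF@3 ID@4 stall=0 (-) EX@5 MEM@6 WB@7
I3 add r1 <- r5,r1: IF@4 ID@5 stall=2 (RAW on I2.r1 (WB@7)) EX@8 MEM@9 WB@10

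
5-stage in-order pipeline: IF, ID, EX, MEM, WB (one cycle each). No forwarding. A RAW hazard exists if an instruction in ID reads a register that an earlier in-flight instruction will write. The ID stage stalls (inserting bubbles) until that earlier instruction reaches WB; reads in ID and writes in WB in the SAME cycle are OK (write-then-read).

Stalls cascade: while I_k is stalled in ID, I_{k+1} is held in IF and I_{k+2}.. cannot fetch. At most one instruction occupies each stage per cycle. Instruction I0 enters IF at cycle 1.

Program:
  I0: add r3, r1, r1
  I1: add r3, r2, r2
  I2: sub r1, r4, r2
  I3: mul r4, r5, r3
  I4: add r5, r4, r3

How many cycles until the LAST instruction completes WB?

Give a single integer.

I0 add r3 <- r1,r1: IF@1 ID@2 stall=0 (-) EX@3 MEM@4 WB@5
I1 add r3 <- r2,r2: IF@2 ID@3 stall=0 (-) EX@4 MEM@5 WB@6
I2 sub r1 <- r4,r2: IF@3 ID@4 stall=0 (-) EX@5 MEM@6 WB@7
I3 mul r4 <- r5,r3: IF@4 ID@5 stall=1 (RAW on I1.r3 (WB@6)) EX@7 MEM@8 WB@9
I4 add r5 <- r4,r3: IF@5 ID@7 stall=2 (RAW on I3.r4 (WB@9)) EX@10 MEM@11 WB@12

Answer: 12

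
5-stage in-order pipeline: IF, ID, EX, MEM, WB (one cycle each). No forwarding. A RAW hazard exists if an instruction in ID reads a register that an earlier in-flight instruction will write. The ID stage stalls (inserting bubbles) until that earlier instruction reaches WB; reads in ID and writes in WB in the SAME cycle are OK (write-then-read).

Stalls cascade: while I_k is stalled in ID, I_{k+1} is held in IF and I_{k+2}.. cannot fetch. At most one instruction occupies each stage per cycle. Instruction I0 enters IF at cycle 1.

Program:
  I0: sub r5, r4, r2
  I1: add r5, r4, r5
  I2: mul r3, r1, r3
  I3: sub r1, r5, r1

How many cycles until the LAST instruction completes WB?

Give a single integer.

I0 sub r5 <- r4,r2: IF@1 ID@2 stall=0 (-) EX@3 MEM@4 WB@5
I1 add r5 <- r4,r5: IF@2 ID@3 stall=2 (RAW on I0.r5 (WB@5)) EX@6 MEM@7 WB@8
I2 mul r3 <- r1,r3: IF@3 ID@6 stall=0 (-) EX@7 MEM@8 WB@9
I3 sub r1 <- r5,r1: IF@6 ID@7 stall=1 (RAW on I1.r5 (WB@8)) EX@9 MEM@10 WB@11

Answer: 11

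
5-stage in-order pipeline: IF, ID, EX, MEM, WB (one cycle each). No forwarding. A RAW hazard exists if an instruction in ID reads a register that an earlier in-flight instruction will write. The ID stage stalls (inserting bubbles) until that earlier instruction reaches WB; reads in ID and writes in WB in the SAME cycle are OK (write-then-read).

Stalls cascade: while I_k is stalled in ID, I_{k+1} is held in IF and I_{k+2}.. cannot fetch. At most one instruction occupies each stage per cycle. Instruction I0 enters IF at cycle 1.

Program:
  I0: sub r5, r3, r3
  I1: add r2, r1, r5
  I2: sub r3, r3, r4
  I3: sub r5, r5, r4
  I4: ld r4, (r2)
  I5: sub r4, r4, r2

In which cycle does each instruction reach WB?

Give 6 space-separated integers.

I0 sub r5 <- r3,r3: IF@1 ID@2 stall=0 (-) EX@3 MEM@4 WB@5
I1 add r2 <- r1,r5: IF@2 ID@3 stall=2 (RAW on I0.r5 (WB@5)) EX@6 MEM@7 WB@8
I2 sub r3 <- r3,r4: IF@3 ID@6 stall=0 (-) EX@7 MEM@8 WB@9
I3 sub r5 <- r5,r4: IF@6 ID@7 stall=0 (-) EX@8 MEM@9 WB@10
I4 ld r4 <- r2: IF@7 ID@8 stall=0 (-) EX@9 MEM@10 WB@11
I5 sub r4 <- r4,r2: IF@8 ID@9 stall=2 (RAW on I4.r4 (WB@11)) EX@12 MEM@13 WB@14

Answer: 5 8 9 10 11 14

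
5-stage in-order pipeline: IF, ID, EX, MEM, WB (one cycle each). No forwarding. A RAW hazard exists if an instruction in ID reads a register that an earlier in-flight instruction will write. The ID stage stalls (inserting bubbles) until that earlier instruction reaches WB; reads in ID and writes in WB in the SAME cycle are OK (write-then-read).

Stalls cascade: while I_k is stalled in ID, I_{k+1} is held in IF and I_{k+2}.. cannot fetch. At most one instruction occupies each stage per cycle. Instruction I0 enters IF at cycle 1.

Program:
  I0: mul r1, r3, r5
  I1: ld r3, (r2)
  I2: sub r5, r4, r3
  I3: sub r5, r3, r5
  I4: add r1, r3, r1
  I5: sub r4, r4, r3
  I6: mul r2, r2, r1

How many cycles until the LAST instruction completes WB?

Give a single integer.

Answer: 16

Derivation:
I0 mul r1 <- r3,r5: IF@1 ID@2 stall=0 (-) EX@3 MEM@4 WB@5
I1 ld r3 <- r2: IF@2 ID@3 stall=0 (-) EX@4 MEM@5 WB@6
I2 sub r5 <- r4,r3: IF@3 ID@4 stall=2 (RAW on I1.r3 (WB@6)) EX@7 MEM@8 WB@9
I3 sub r5 <- r3,r5: IF@4 ID@7 stall=2 (RAW on I2.r5 (WB@9)) EX@10 MEM@11 WB@12
I4 add r1 <- r3,r1: IF@7 ID@10 stall=0 (-) EX@11 MEM@12 WB@13
I5 sub r4 <- r4,r3: IF@10 ID@11 stall=0 (-) EX@12 MEM@13 WB@14
I6 mul r2 <- r2,r1: IF@11 ID@12 stall=1 (RAW on I4.r1 (WB@13)) EX@14 MEM@15 WB@16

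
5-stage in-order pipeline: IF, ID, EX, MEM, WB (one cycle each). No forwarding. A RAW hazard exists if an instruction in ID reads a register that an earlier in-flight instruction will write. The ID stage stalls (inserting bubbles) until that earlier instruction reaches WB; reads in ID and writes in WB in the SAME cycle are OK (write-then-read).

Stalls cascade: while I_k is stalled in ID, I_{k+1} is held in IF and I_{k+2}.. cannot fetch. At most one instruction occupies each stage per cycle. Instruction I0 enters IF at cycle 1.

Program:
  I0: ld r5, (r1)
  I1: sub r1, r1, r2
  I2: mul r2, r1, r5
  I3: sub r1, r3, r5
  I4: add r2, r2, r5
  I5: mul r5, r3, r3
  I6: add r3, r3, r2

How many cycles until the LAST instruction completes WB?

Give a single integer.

I0 ld r5 <- r1: IF@1 ID@2 stall=0 (-) EX@3 MEM@4 WB@5
I1 sub r1 <- r1,r2: IF@2 ID@3 stall=0 (-) EX@4 MEM@5 WB@6
I2 mul r2 <- r1,r5: IF@3 ID@4 stall=2 (RAW on I1.r1 (WB@6)) EX@7 MEM@8 WB@9
I3 sub r1 <- r3,r5: IF@4 ID@7 stall=0 (-) EX@8 MEM@9 WB@10
I4 add r2 <- r2,r5: IF@7 ID@8 stall=1 (RAW on I2.r2 (WB@9)) EX@10 MEM@11 WB@12
I5 mul r5 <- r3,r3: IF@8 ID@10 stall=0 (-) EX@11 MEM@12 WB@13
I6 add r3 <- r3,r2: IF@10 ID@11 stall=1 (RAW on I4.r2 (WB@12)) EX@13 MEM@14 WB@15

Answer: 15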